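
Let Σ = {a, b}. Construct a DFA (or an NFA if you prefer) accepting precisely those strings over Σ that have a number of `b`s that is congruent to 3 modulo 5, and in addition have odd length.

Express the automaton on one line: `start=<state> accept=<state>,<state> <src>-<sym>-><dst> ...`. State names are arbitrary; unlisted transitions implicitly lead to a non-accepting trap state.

Handle the two conditions separately and then intersect. One (5 states) tracks the count of `b`s modulo 5; the other (2 states) tracks the input length modulo 2. Each combined state is a pair, one component from each; accept when both components accept.
10 states suffice.
        a   b  
>  S0   S1  S2 
   S1   S0  S3 
   S2   S3  S4 
   S3   S2  S5 
   S4   S5  S6 
   S5   S4  S7 
 * S6   S7  S8 
   S7   S6  S9 
   S8   S9  S1 
   S9   S8  S0 
(> = start, * = accepting)

start=S0 accept=S6 S0-a->S1 S0-b->S2 S1-a->S0 S1-b->S3 S2-a->S3 S2-b->S4 S3-a->S2 S3-b->S5 S4-a->S5 S4-b->S6 S5-a->S4 S5-b->S7 S6-a->S7 S6-b->S8 S7-a->S6 S7-b->S9 S8-a->S9 S8-b->S1 S9-a->S8 S9-b->S0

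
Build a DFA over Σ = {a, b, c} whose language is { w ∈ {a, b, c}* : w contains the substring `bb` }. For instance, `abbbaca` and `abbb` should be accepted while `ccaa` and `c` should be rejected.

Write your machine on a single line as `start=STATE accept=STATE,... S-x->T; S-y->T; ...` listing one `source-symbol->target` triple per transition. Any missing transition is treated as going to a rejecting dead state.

States q0..q1 record the length of the longest prefix of `bb` that matches the current input suffix. Reaching q2 means `bb` has been seen, and we stay there forever. Accept from q2.
3 states suffice.
        a   b   c  
>  q0   q0  q1  q0 
   q1   q0  q2  q0 
 * q2   q2  q2  q2 
(> = start, * = accepting)

start=q0; accept=q2; q0-a->q0; q0-b->q1; q0-c->q0; q1-a->q0; q1-b->q2; q1-c->q0; q2-a->q2; q2-b->q2; q2-c->q2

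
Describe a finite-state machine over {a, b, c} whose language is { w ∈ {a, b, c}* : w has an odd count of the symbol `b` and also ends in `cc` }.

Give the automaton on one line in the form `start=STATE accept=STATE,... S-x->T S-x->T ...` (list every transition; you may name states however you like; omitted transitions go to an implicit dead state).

start=s0 accept=s3 s0-a->s0 s0-b->s1 s0-c->s0 s1-a->s1 s1-b->s0 s1-c->s2 s2-a->s1 s2-b->s0 s2-c->s3 s3-a->s1 s3-b->s0 s3-c->s3

Handle the two conditions separately and then intersect. One (2 states) tracks the count of `b`s modulo 2; the other (3 states) tracks how much of the suffix `cc` has currently been matched. Each combined state is a pair, one component from each; accept when both components accept. Equivalent product states are then merged.
With 4 states:
        a   b   c  
>  s0   s0  s1  s0 
   s1   s1  s0  s2 
   s2   s1  s0  s3 
 * s3   s1  s0  s3 
(> = start, * = accepting)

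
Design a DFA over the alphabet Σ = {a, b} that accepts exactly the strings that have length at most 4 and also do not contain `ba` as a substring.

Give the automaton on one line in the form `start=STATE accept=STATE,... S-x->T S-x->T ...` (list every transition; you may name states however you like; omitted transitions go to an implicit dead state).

Build one automaton per condition and run them in lockstep. The first has 6 states tracking the input length, saturating at 5; the second has 3 states tracking partial matches of the forbidden pattern `ba`. A product state is a pair (one from each), accepting exactly when both do. After merging equivalent states the machine shrinks.
        a   b  
>* s0   s1  s2 
 * s1   s3  s4 
 * s2   s5  s4 
 * s3   s6  s7 
 * s4   s5  s7 
   s5   s5  s5 
 * s6   s8  s8 
 * s7   s5  s8 
 * s8   s5  s5 
(> = start, * = accepting)

start=s0 accept=s0,s1,s2,s3,s4,s6,s7,s8 s0-a->s1 s0-b->s2 s1-a->s3 s1-b->s4 s2-a->s5 s2-b->s4 s3-a->s6 s3-b->s7 s4-a->s5 s4-b->s7 s5-a->s5 s5-b->s5 s6-a->s8 s6-b->s8 s7-a->s5 s7-b->s8 s8-a->s5 s8-b->s5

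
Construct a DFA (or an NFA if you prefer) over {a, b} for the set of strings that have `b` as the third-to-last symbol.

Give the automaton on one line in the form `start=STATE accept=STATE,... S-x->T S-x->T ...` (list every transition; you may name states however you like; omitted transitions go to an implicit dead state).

start=q0 accept=q11,q12,q13,q14 q0-a->q1 q0-b->q2 q1-a->q3 q1-b->q4 q2-a->q5 q2-b->q6 q3-a->q7 q3-b->q8 q4-a->q9 q4-b->q10 q5-a->q11 q5-b->q12 q6-a->q13 q6-b->q14 q7-a->q7 q7-b->q8 q8-a->q9 q8-b->q10 q9-a->q11 q9-b->q12 q10-a->q13 q10-b->q14 q11-a->q7 q11-b->q8 q12-a->q9 q12-b->q10 q13-a->q11 q13-b->q12 q14-a->q13 q14-b->q14

A DFA must remember the last 3 symbols (since which symbol is third-to-last isn't known until the input ends). Use one state per possible window of the last ≤3 symbols; accept from those whose window starts with `b`.
With 15 states:
          a    b  
>  q0     q1   q2 
   q1     q3   q4 
   q2     q5   q6 
   q3     q7   q8 
   q4     q9  q10 
   q5    q11  q12 
   q6    q13  q14 
   q7     q7   q8 
   q8     q9  q10 
   q9    q11  q12 
   q10   q13  q14 
 * q11    q7   q8 
 * q12    q9  q10 
 * q13   q11  q12 
 * q14   q13  q14 
(> = start, * = accepting)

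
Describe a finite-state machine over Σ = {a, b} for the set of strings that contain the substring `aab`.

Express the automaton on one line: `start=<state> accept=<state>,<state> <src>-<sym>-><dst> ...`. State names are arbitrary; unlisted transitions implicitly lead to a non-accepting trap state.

start=q0 accept=q3 q0-a->q1 q0-b->q0 q1-a->q2 q1-b->q0 q2-a->q2 q2-b->q3 q3-a->q3 q3-b->q3

Track how much of `aab` has been matched so far: state q0 is no progress, q3 is the absorbing accept state reached once `aab` has occurred. Intermediate states record partial matches; on a mismatch, fall back to the longest reusable overlap.
With 4 states:
        a   b  
>  q0   q1  q0 
   q1   q2  q0 
   q2   q2  q3 
 * q3   q3  q3 
(> = start, * = accepting)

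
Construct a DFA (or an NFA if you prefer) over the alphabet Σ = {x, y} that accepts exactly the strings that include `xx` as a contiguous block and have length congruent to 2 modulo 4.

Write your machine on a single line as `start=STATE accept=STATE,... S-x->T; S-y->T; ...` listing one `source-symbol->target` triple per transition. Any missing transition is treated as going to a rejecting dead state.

start=S0; accept=S3; S0-x->S1; S0-y->S2; S1-x->S3; S1-y->S4; S2-x->S5; S2-y->S4; S3-x->S6; S3-y->S6; S4-x->S7; S4-y->S8; S5-x->S6; S5-y->S8; S6-x->S9; S6-y->S9; S7-x->S9; S7-y->S0; S8-x->S10; S8-y->S0; S9-x->S11; S9-y->S11; S10-x->S11; S10-y->S2; S11-x->S3; S11-y->S3

Handle the two conditions separately and then intersect. One (3 states) tracks whether and how much of `xx` has been seen; the other (4 states) tracks the input length modulo 4. Each combined state is a pair, one component from each; accept when both components accept.
A 12-state machine:
          x    y  
>  S0     S1   S2 
   S1     S3   S4 
   S2     S5   S4 
 * S3     S6   S6 
   S4     S7   S8 
   S5     S6   S8 
   S6     S9   S9 
   S7     S9   S0 
   S8    S10   S0 
   S9    S11  S11 
   S10   S11   S2 
   S11    S3   S3 
(> = start, * = accepting)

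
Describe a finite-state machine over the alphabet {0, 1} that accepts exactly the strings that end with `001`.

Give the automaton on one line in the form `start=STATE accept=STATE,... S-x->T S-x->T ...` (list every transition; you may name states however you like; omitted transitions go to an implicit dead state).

Remember how much of `001` the current input suffix matches. State s0 means no match yet; s1 means the last symbol is `0`; s2 means the last 2 symbols are `00`; s3 means the last 3 symbols are `001`. Only s3 accepts. On a mismatch, fall back to the longest proper suffix that is still a prefix of `001`.
4 states suffice.
        0   1  
>  s0   s1  s0 
   s1   s2  s0 
   s2   s2  s3 
 * s3   s1  s0 
(> = start, * = accepting)

start=s0 accept=s3 s0-0->s1 s0-1->s0 s1-0->s2 s1-1->s0 s2-0->s2 s2-1->s3 s3-0->s1 s3-1->s0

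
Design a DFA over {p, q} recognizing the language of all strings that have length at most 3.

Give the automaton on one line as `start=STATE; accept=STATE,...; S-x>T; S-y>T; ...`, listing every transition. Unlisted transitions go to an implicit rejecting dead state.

start=s0; accept=s0,s1,s2,s3; s0-p>s1; s0-q>s1; s1-p>s2; s1-q>s2; s2-p>s3; s2-q>s3; s3-p>s4; s3-q>s4; s4-p>s4; s4-q>s4

Count input length up to 4: every symbol moves from s0 toward s4, which means 'more than 3' and absorbs. Accept from {s0, s1, s2, s3}.
With 5 states:
        p   q  
>* s0   s1  s1 
 * s1   s2  s2 
 * s2   s3  s3 
 * s3   s4  s4 
   s4   s4  s4 
(> = start, * = accepting)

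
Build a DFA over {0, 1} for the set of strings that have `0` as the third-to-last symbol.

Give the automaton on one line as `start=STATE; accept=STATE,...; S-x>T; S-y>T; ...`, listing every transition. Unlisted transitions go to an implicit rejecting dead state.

Because acceptance depends on a position counted from the end, the machine has to buffer the most recent 3 symbols. Make each state the string of the last up-to-3 symbols read; on input `x` shift the window left and append `x`. Accept when the buffered window has length 3 and begins with `0`.
          0    1  
>  q0     q1   q2 
   q1     q3   q4 
   q2     q5   q6 
   q3     q7   q8 
   q4     q9  q10 
   q5    q11  q12 
   q6    q13  q14 
 * q7     q7   q8 
 * q8     q9  q10 
 * q9    q11  q12 
 * q10   q13  q14 
   q11    q7   q8 
   q12    q9  q10 
   q13   q11  q12 
   q14   q13  q14 
(> = start, * = accepting)

start=q0; accept=q7,q8,q9,q10; q0-0>q1; q0-1>q2; q1-0>q3; q1-1>q4; q2-0>q5; q2-1>q6; q3-0>q7; q3-1>q8; q4-0>q9; q4-1>q10; q5-0>q11; q5-1>q12; q6-0>q13; q6-1>q14; q7-0>q7; q7-1>q8; q8-0>q9; q8-1>q10; q9-0>q11; q9-1>q12; q10-0>q13; q10-1>q14; q11-0>q7; q11-1>q8; q12-0>q9; q12-1>q10; q13-0>q11; q13-1>q12; q14-0>q13; q14-1>q14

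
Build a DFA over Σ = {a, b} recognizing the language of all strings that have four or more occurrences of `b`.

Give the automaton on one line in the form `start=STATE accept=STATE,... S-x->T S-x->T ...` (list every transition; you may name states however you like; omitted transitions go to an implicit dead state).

start=q0 accept=q4,q5 q0-a->q0 q0-b->q1 q1-a->q1 q1-b->q2 q2-a->q2 q2-b->q3 q3-a->q3 q3-b->q4 q4-a->q4 q4-b->q5 q5-a->q5 q5-b->q5

Count `b`s, saturating at 5: states q0 through q4 mean 0 through 4 `b`s seen; q5 means more than 4. Each `b` increments (capped at q5); other symbols loop. Accept from {q4, q5}.
A 6-state machine:
        a   b  
>  q0   q0  q1 
   q1   q1  q2 
   q2   q2  q3 
   q3   q3  q4 
 * q4   q4  q5 
 * q5   q5  q5 
(> = start, * = accepting)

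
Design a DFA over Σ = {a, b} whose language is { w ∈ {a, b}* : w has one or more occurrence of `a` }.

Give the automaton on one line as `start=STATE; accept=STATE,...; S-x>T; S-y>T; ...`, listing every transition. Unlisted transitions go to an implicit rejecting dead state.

Count `a`s, saturating at 2: state q0 means no `a` yet, q1 means one `a` seen, q2 means more than one. Each `a` increments (capped at q2); other symbols loop. Accept from {q1, q2}.
With 3 states:
        a   b  
>  q0   q1  q0 
 * q1   q2  q1 
 * q2   q2  q2 
(> = start, * = accepting)

start=q0; accept=q1,q2; q0-a>q1; q0-b>q0; q1-a>q2; q1-b>q1; q2-a>q2; q2-b>q2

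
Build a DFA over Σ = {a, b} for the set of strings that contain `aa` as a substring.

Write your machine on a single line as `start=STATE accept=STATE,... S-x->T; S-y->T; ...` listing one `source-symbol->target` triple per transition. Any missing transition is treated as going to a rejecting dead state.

start=s0; accept=s2; s0-a->s1; s0-b->s0; s1-a->s2; s1-b->s0; s2-a->s2; s2-b->s2

Track how much of `aa` has been matched so far: state s0 is no progress, s2 is the absorbing accept state reached once `aa` has occurred. Intermediate states record partial matches; on a mismatch, fall back to the longest reusable overlap.
A 3-state machine:
        a   b  
>  s0   s1  s0 
   s1   s2  s0 
 * s2   s2  s2 
(> = start, * = accepting)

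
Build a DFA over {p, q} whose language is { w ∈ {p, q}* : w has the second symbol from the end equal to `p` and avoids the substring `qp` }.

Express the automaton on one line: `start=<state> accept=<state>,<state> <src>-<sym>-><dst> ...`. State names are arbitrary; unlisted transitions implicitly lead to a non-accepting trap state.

start=A accept=D,E A-p->B A-q->C B-p->D B-q->E C-p->F C-q->G D-p->D D-q->E E-p->F E-q->G F-p->H F-q->I G-p->F G-q->G H-p->H H-q->I I-p->F I-q->J J-p->F J-q->J

Build one automaton per condition and run them in lockstep. One (7 states) tracks the last 2 symbols read; the other (3 states) tracks partial matches of the forbidden pattern `qp`. Each combined state is a pair, one component from each; accept when both components accept.
10 states suffice.
       p  q 
>  A   B  C 
   B   D  E 
   C   F  G 
 * D   D  E 
 * E   F  G 
   F   H  I 
   G   F  G 
   H   H  I 
   I   F  J 
   J   F  J 
(> = start, * = accepting)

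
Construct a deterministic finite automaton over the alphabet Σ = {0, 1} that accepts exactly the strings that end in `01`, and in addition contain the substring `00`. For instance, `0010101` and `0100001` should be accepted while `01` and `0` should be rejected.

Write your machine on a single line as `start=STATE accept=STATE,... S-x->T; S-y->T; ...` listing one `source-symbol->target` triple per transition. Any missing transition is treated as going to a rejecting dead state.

Build one automaton per condition and run them in lockstep. The first has 3 states tracking how much of the suffix `01` has currently been matched; the second has 3 states tracking whether and how much of `00` has been seen. A product state is a pair (one from each), accepting exactly when both do. After merging equivalent states the machine shrinks.
        0   1  
>  q0   q1  q0 
   q1   q2  q0 
   q2   q2  q3 
 * q3   q2  q4 
   q4   q2  q4 
(> = start, * = accepting)

start=q0; accept=q3; q0-0->q1; q0-1->q0; q1-0->q2; q1-1->q0; q2-0->q2; q2-1->q3; q3-0->q2; q3-1->q4; q4-0->q2; q4-1->q4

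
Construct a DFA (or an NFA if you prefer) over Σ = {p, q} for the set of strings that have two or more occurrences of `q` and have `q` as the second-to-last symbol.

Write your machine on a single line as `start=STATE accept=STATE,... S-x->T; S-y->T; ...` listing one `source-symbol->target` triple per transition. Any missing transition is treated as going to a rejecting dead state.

start=s0; accept=s3,s5; s0-p->s0; s0-q->s1; s1-p->s2; s1-q->s3; s2-p->s2; s2-q->s4; s3-p->s5; s3-q->s3; s4-p->s5; s4-q->s3; s5-p->s2; s5-q->s4

Run two small machines in parallel and take their product. The first has 4 states tracking the count of `q`s, saturating at 3; the second has 7 states tracking the last 2 symbols read. A product state is a pair (one from each), accepting exactly when both do. Minimizing collapses redundant product states.
6 states suffice.
        p   q  
>  s0   s0  s1 
   s1   s2  s3 
   s2   s2  s4 
 * s3   s5  s3 
   s4   s5  s3 
 * s5   s2  s4 
(> = start, * = accepting)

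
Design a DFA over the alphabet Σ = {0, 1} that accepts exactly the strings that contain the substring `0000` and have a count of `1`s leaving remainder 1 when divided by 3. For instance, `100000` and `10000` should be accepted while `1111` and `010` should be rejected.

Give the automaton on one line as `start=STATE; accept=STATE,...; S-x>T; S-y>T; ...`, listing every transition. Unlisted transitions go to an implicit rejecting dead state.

Run two small machines in parallel and take their product. One (5 states) tracks whether and how much of `0000` has been seen; the other (3 states) tracks the count of `1`s modulo 3. Each combined state is a pair, one component from each; accept when both components accept.
With 15 states:
       0  1 
>  A   B  C 
   B   D  C 
   C   E  F 
   D   G  C 
   E   H  F 
   F   I  A 
   G   J  C 
   H   K  F 
   I   L  A 
   J   J  M 
   K   M  F 
   L   N  A 
 * M   M  O 
   N   O  A 
   O   O  J 
(> = start, * = accepting)

start=A; accept=M; A-0>B; A-1>C; B-0>D; B-1>C; C-0>E; C-1>F; D-0>G; D-1>C; E-0>H; E-1>F; F-0>I; F-1>A; G-0>J; G-1>C; H-0>K; H-1>F; I-0>L; I-1>A; J-0>J; J-1>M; K-0>M; K-1>F; L-0>N; L-1>A; M-0>M; M-1>O; N-0>O; N-1>A; O-0>O; O-1>J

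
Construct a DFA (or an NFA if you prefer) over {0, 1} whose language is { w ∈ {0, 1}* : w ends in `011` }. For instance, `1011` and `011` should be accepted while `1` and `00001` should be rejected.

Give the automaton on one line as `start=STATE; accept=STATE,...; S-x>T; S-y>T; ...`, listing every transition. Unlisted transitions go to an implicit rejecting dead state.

start=q0; accept=q3; q0-0>q1; q0-1>q0; q1-0>q1; q1-1>q2; q2-0>q1; q2-1>q3; q3-0>q1; q3-1>q0

Let each state record the length of the longest suffix of the input read so far that is also a prefix of `011`. q1 means the last symbol is `0`; q2 means the last 2 symbols are `01`; q3 means the last 3 symbols are `011`. Accept only at q3, where the string currently ends in `011`.
A 4-state machine:
        0   1  
>  q0   q1  q0 
   q1   q1  q2 
   q2   q1  q3 
 * q3   q1  q0 
(> = start, * = accepting)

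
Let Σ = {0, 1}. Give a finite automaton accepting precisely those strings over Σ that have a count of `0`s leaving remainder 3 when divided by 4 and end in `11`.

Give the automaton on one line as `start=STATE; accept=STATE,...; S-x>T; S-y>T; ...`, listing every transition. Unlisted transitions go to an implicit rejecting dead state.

start=q0; accept=q11; q0-0>q1; q0-1>q2; q1-0>q3; q1-1>q4; q2-0>q1; q2-1>q5; q3-0>q6; q3-1>q7; q4-0>q3; q4-1>q8; q5-0>q1; q5-1>q5; q6-0>q0; q6-1>q9; q7-0>q6; q7-1>q10; q8-0>q3; q8-1>q8; q9-0>q0; q9-1>q11; q10-0>q6; q10-1>q10; q11-0>q0; q11-1>q11

Handle the two conditions separately and then intersect. One (4 states) tracks the count of `0`s modulo 4; the other (3 states) tracks how much of the suffix `11` has currently been matched. Each combined state is a pair, one component from each; accept when both components accept.
12 states suffice.
          0    1  
>  q0     q1   q2 
   q1     q3   q4 
   q2     q1   q5 
   q3     q6   q7 
   q4     q3   q8 
   q5     q1   q5 
   q6     q0   q9 
   q7     q6  q10 
   q8     q3   q8 
   q9     q0  q11 
   q10    q6  q10 
 * q11    q0  q11 
(> = start, * = accepting)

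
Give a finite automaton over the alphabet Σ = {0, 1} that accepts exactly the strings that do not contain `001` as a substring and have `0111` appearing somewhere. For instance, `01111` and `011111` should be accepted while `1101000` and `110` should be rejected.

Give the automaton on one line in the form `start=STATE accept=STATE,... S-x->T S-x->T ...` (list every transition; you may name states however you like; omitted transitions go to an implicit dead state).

Build one automaton per condition and run them in lockstep. The first has 4 states tracking partial matches of the forbidden pattern `001`; the second has 5 states tracking whether and how much of `0111` has been seen. A product state is a pair (one from each), accepting exactly when both do.
          0    1  
>  q0     q1   q0 
   q1     q2   q3 
   q2     q2   q4 
   q3     q1   q5 
   q4     q6   q7 
   q5     q1   q8 
   q6     q6   q4 
   q7     q6   q9 
 * q8    q10   q8 
   q9     q9   q9 
 * q10   q11   q8 
 * q11   q11   q9 
(> = start, * = accepting)

start=q0 accept=q8,q10,q11 q0-0->q1 q0-1->q0 q1-0->q2 q1-1->q3 q2-0->q2 q2-1->q4 q3-0->q1 q3-1->q5 q4-0->q6 q4-1->q7 q5-0->q1 q5-1->q8 q6-0->q6 q6-1->q4 q7-0->q6 q7-1->q9 q8-0->q10 q8-1->q8 q9-0->q9 q9-1->q9 q10-0->q11 q10-1->q8 q11-0->q11 q11-1->q9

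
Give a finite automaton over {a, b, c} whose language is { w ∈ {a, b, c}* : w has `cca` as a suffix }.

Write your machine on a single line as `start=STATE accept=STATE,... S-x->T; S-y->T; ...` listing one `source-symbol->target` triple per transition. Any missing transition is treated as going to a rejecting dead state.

Remember how much of `cca` the current input suffix matches. State S0 means no match yet; S1 means the last symbol is `c`; S2 means the last 2 symbols are `cc`; S3 means the last 3 symbols are `cca`. Only S3 accepts. On a mismatch, fall back to the longest proper suffix that is still a prefix of `cca`.
        a   b   c  
>  S0   S0  S0  S1 
   S1   S0  S0  S2 
   S2   S3  S0  S2 
 * S3   S0  S0  S1 
(> = start, * = accepting)

start=S0; accept=S3; S0-a->S0; S0-b->S0; S0-c->S1; S1-a->S0; S1-b->S0; S1-c->S2; S2-a->S3; S2-b->S0; S2-c->S2; S3-a->S0; S3-b->S0; S3-c->S1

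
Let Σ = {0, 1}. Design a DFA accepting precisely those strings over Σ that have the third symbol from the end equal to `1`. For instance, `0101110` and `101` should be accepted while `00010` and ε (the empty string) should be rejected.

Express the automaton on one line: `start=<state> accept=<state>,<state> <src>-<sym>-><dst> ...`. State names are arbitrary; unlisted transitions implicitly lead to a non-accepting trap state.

start=q0 accept=q11,q12,q13,q14 q0-0->q1 q0-1->q2 q1-0->q3 q1-1->q4 q2-0->q5 q2-1->q6 q3-0->q7 q3-1->q8 q4-0->q9 q4-1->q10 q5-0->q11 q5-1->q12 q6-0->q13 q6-1->q14 q7-0->q7 q7-1->q8 q8-0->q9 q8-1->q10 q9-0->q11 q9-1->q12 q10-0->q13 q10-1->q14 q11-0->q7 q11-1->q8 q12-0->q9 q12-1->q10 q13-0->q11 q13-1->q12 q14-0->q13 q14-1->q14

A DFA must remember the last 3 symbols (since which symbol is third-to-last isn't known until the input ends). Use one state per possible window of the last ≤3 symbols; accept from those whose window starts with `1`.
A 15-state machine:
          0    1  
>  q0     q1   q2 
   q1     q3   q4 
   q2     q5   q6 
   q3     q7   q8 
   q4     q9  q10 
   q5    q11  q12 
   q6    q13  q14 
   q7     q7   q8 
   q8     q9  q10 
   q9    q11  q12 
   q10   q13  q14 
 * q11    q7   q8 
 * q12    q9  q10 
 * q13   q11  q12 
 * q14   q13  q14 
(> = start, * = accepting)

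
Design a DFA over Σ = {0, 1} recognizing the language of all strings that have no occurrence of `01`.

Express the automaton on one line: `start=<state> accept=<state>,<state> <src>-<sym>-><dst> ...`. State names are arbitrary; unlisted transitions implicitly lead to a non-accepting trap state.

start=A accept=A,B A-0->B A-1->A B-0->B B-1->C C-0->C C-1->C

Track partial matches of the forbidden pattern `01`. State C is a dead state reached once `01` has occurred; every other state accepts. A means no part of `01` is currently matched.
3 states suffice.
       0  1 
>* A   B  A 
 * B   B  C 
   C   C  C 
(> = start, * = accepting)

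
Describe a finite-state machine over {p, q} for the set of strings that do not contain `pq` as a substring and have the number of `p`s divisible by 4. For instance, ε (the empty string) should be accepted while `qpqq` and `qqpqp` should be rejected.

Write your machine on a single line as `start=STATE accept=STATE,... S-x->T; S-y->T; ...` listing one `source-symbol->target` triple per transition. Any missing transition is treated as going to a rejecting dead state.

Build one automaton per condition and run them in lockstep. One (3 states) tracks partial matches of the forbidden pattern `pq`; the other (4 states) tracks the count of `p`s modulo 4. Each combined state is a pair, one component from each; accept when both components accept.
       p  q 
>* A   B  A 
   B   C  D 
   C   E  F 
   D   F  D 
   E   G  H 
   F   H  F 
 * G   B  I 
   H   I  H 
   I   D  I 
(> = start, * = accepting)

start=A; accept=A,G; A-p->B; A-q->A; B-p->C; B-q->D; C-p->E; C-q->F; D-p->F; D-q->D; E-p->G; E-q->H; F-p->H; F-q->F; G-p->B; G-q->I; H-p->I; H-q->H; I-p->D; I-q->I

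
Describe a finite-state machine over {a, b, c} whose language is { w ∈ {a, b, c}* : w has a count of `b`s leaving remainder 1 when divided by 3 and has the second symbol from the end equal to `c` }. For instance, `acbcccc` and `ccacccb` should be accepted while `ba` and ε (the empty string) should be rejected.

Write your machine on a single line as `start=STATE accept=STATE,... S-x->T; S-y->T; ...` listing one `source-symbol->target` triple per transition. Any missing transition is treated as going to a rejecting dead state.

Handle the two conditions separately and then intersect. One (3 states) tracks the count of `b`s modulo 3; the other (13 states) tracks the last 2 symbols read. Each combined state is a pair, one component from each; accept when both components accept. Equivalent product states are then merged.
With 7 states:
        a   b   c  
>  q0   q0  q1  q2 
   q1   q1  q3  q4 
   q2   q0  q5  q2 
   q3   q3  q0  q3 
   q4   q5  q3  q6 
 * q5   q1  q3  q4 
 * q6   q5  q3  q6 
(> = start, * = accepting)

start=q0; accept=q5,q6; q0-a->q0; q0-b->q1; q0-c->q2; q1-a->q1; q1-b->q3; q1-c->q4; q2-a->q0; q2-b->q5; q2-c->q2; q3-a->q3; q3-b->q0; q3-c->q3; q4-a->q5; q4-b->q3; q4-c->q6; q5-a->q1; q5-b->q3; q5-c->q4; q6-a->q5; q6-b->q3; q6-c->q6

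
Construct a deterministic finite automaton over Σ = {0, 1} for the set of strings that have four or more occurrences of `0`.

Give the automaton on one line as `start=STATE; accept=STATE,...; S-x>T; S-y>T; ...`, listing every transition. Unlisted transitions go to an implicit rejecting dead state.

start=S0; accept=S4,S5; S0-0>S1; S0-1>S0; S1-0>S2; S1-1>S1; S2-0>S3; S2-1>S2; S3-0>S4; S3-1>S3; S4-0>S5; S4-1>S4; S5-0>S5; S5-1>S5

Count `0`s, saturating at 5: states S0 through S4 mean 0 through 4 `0`s seen; S5 means more than 4. Each `0` increments (capped at S5); other symbols loop. Accept from {S4, S5}.
        0   1  
>  S0   S1  S0 
   S1   S2  S1 
   S2   S3  S2 
   S3   S4  S3 
 * S4   S5  S4 
 * S5   S5  S5 
(> = start, * = accepting)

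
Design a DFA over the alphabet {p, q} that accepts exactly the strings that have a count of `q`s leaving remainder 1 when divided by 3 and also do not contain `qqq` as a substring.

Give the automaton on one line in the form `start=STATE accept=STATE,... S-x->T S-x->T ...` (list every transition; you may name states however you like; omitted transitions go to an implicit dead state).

Build one automaton per condition and run them in lockstep. The first has 3 states tracking the count of `q`s modulo 3; the second has 4 states tracking partial matches of the forbidden pattern `qqq`. A product state is a pair (one from each), accepting exactly when both do.
With 12 states:
       p  q 
>  A   A  B 
 * B   C  D 
 * C   C  E 
   D   F  G 
   E   F  H 
   F   F  I 
   G   G  J 
   H   A  J 
   I   A  K 
   J   J  L 
 * K   C  L 
   L   L  G 
(> = start, * = accepting)

start=A accept=B,C,K A-p->A A-q->B B-p->C B-q->D C-p->C C-q->E D-p->F D-q->G E-p->F E-q->H F-p->F F-q->I G-p->G G-q->J H-p->A H-q->J I-p->A I-q->K J-p->J J-q->L K-p->C K-q->L L-p->L L-q->G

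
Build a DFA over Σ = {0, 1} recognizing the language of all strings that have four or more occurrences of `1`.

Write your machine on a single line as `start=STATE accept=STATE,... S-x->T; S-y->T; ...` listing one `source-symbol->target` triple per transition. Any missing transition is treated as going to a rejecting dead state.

start=S0; accept=S4,S5; S0-0->S0; S0-1->S1; S1-0->S1; S1-1->S2; S2-0->S2; S2-1->S3; S3-0->S3; S3-1->S4; S4-0->S4; S4-1->S5; S5-0->S5; S5-1->S5

Only the number of `1`s matters, and only up to 5. Make a chain S0 → S1 → S2 → S3 → S4 → S5 advanced by each `1` (with S5 absorbing); every other symbol self-loops. The accepting set is {S4, S5}.
6 states suffice.
        0   1  
>  S0   S0  S1 
   S1   S1  S2 
   S2   S2  S3 
   S3   S3  S4 
 * S4   S4  S5 
 * S5   S5  S5 
(> = start, * = accepting)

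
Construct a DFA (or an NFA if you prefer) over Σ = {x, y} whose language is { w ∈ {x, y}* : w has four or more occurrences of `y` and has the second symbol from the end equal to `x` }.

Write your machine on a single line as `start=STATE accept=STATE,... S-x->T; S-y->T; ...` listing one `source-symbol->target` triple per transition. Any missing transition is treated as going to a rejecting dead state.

start=q0; accept=q6,q8; q0-x->q0; q0-y->q1; q1-x->q1; q1-y->q2; q2-x->q2; q2-y->q3; q3-x->q4; q3-y->q5; q4-x->q4; q4-y->q6; q5-x->q7; q5-y->q5; q6-x->q7; q6-y->q5; q7-x->q8; q7-y->q6; q8-x->q8; q8-y->q6

Run two small machines in parallel and take their product. The first has 6 states tracking the count of `y`s, saturating at 5; the second has 7 states tracking the last 2 symbols read. A product state is a pair (one from each), accepting exactly when both do. After merging equivalent states the machine shrinks.
With 9 states:
        x   y  
>  q0   q0  q1 
   q1   q1  q2 
   q2   q2  q3 
   q3   q4  q5 
   q4   q4  q6 
   q5   q7  q5 
 * q6   q7  q5 
   q7   q8  q6 
 * q8   q8  q6 
(> = start, * = accepting)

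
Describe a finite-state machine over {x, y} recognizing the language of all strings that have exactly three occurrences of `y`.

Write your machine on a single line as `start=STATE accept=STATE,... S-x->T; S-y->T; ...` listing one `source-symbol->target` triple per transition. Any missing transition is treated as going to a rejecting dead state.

start=A; accept=D; A-x->A; A-y->B; B-x->B; B-y->C; C-x->C; C-y->D; D-x->D; D-y->E; E-x->E; E-y->E

Count `y`s, saturating at 4: states A through D mean 0 through 3 `y`s seen; E means more than 3. Each `y` increments (capped at E); other symbols loop. Accept from {D}.
5 states suffice.
       x  y 
>  A   A  B 
   B   B  C 
   C   C  D 
 * D   D  E 
   E   E  E 
(> = start, * = accepting)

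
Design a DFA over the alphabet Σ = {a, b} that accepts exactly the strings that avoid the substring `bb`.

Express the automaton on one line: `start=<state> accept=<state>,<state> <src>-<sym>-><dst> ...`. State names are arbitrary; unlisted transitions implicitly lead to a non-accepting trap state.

start=s0 accept=s0,s1 s0-a->s0 s0-b->s1 s1-a->s0 s1-b->s2 s2-a->s2 s2-b->s2

Track partial matches of the forbidden pattern `bb`. State s2 is a dead state reached once `bb` has occurred; every other state accepts. s0 means no part of `bb` is currently matched.
A 3-state machine:
        a   b  
>* s0   s0  s1 
 * s1   s0  s2 
   s2   s2  s2 
(> = start, * = accepting)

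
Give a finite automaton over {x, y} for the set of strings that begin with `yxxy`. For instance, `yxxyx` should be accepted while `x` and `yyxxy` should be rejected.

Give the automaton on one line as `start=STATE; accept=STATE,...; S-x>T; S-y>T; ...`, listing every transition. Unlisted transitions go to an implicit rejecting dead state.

Check the first 4 symbols one by one: q0 through q3 record how many have matched `yxxy` so far; any wrong symbol goes to the dead state q5. After all 4 match we enter the accepting sink q4.
With 6 states:
        x   y  
>  q0   q5  q1 
   q1   q2  q5 
   q2   q3  q5 
   q3   q5  q4 
 * q4   q4  q4 
   q5   q5  q5 
(> = start, * = accepting)

start=q0; accept=q4; q0-x>q5; q0-y>q1; q1-x>q2; q1-y>q5; q2-x>q3; q2-y>q5; q3-x>q5; q3-y>q4; q4-x>q4; q4-y>q4; q5-x>q5; q5-y>q5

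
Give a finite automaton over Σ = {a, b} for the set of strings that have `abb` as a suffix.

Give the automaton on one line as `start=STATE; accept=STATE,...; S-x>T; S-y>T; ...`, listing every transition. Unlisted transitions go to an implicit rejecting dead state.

start=s0; accept=s3; s0-a>s1; s0-b>s0; s1-a>s1; s1-b>s2; s2-a>s1; s2-b>s3; s3-a>s1; s3-b>s0

Remember how much of `abb` the current input suffix matches. State s0 means no match yet; s1 means the last symbol is `a`; s2 means the last 2 symbols are `ab`; s3 means the last 3 symbols are `abb`. Only s3 accepts. On a mismatch, fall back to the longest proper suffix that is still a prefix of `abb`.
        a   b  
>  s0   s1  s0 
   s1   s1  s2 
   s2   s1  s3 
 * s3   s1  s0 
(> = start, * = accepting)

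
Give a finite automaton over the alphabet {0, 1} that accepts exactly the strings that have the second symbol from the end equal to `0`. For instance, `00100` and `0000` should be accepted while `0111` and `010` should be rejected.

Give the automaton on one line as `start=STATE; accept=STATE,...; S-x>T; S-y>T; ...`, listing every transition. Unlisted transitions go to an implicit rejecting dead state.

A DFA must remember the last 2 symbols (since which symbol is second-to-last isn't known until the input ends). Use one state per possible window of the last ≤2 symbols; accept from those whose window starts with `0`.
With 7 states:
       0  1 
>  A   B  C 
   B   D  E 
   C   F  G 
 * D   D  E 
 * E   F  G 
   F   D  E 
   G   F  G 
(> = start, * = accepting)

start=A; accept=D,E; A-0>B; A-1>C; B-0>D; B-1>E; C-0>F; C-1>G; D-0>D; D-1>E; E-0>F; E-1>G; F-0>D; F-1>E; G-0>F; G-1>G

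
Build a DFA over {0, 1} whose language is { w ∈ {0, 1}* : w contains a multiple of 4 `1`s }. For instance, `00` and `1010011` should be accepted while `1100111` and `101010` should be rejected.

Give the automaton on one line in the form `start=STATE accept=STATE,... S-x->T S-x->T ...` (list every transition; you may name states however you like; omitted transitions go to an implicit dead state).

start=q0 accept=q0 q0-0->q0 q0-1->q1 q1-0->q1 q1-1->q2 q2-0->q2 q2-1->q3 q3-0->q3 q3-1->q0

Keep the running count of `1`s modulo 4: each `1` advances along the cycle q0 → q1 → q2 → q3 → q0 while other symbols loop. Accept at q0.
        0   1  
>* q0   q0  q1 
   q1   q1  q2 
   q2   q2  q3 
   q3   q3  q0 
(> = start, * = accepting)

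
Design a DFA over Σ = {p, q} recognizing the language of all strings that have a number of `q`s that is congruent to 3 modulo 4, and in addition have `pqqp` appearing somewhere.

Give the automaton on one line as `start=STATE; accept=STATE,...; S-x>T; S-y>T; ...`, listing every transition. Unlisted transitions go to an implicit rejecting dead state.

Build one automaton per condition and run them in lockstep. One (4 states) tracks the count of `q`s modulo 4; the other (5 states) tracks whether and how much of `pqqp` has been seen. Each combined state is a pair, one component from each; accept when both components accept.
A 20-state machine:
          p    q  
>  S0     S1   S2 
   S1     S1   S3 
   S2     S4   S5 
   S3     S4   S6 
   S4     S4   S7 
   S5     S8   S9 
   S6    S10   S9 
   S7     S8  S11 
   S8     S8  S12 
   S9    S13   S0 
   S10   S10  S14 
   S11   S14   S0 
   S12   S13  S15 
   S13   S13  S16 
 * S14   S14  S17 
   S15   S17   S2 
   S16    S1  S18 
   S17   S17  S19 
   S18   S19   S5 
   S19   S19  S10 
(> = start, * = accepting)

start=S0; accept=S14; S0-p>S1; S0-q>S2; S1-p>S1; S1-q>S3; S2-p>S4; S2-q>S5; S3-p>S4; S3-q>S6; S4-p>S4; S4-q>S7; S5-p>S8; S5-q>S9; S6-p>S10; S6-q>S9; S7-p>S8; S7-q>S11; S8-p>S8; S8-q>S12; S9-p>S13; S9-q>S0; S10-p>S10; S10-q>S14; S11-p>S14; S11-q>S0; S12-p>S13; S12-q>S15; S13-p>S13; S13-q>S16; S14-p>S14; S14-q>S17; S15-p>S17; S15-q>S2; S16-p>S1; S16-q>S18; S17-p>S17; S17-q>S19; S18-p>S19; S18-q>S5; S19-p>S19; S19-q>S10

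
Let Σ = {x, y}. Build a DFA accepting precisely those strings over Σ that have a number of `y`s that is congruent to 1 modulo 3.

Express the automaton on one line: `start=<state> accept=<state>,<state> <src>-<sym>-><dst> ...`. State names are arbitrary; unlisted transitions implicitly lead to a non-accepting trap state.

start=q0 accept=q1 q0-x->q0 q0-y->q1 q1-x->q1 q1-y->q2 q2-x->q2 q2-y->q0

The only thing that matters is how many `y`s have appeared, reduced mod 3. Use one state per residue: q0 for 0, …, q2 for 2. Reading `y` moves to the next residue; anything else stays put. q1 is accepting.
3 states suffice.
        x   y  
>  q0   q0  q1 
 * q1   q1  q2 
   q2   q2  q0 
(> = start, * = accepting)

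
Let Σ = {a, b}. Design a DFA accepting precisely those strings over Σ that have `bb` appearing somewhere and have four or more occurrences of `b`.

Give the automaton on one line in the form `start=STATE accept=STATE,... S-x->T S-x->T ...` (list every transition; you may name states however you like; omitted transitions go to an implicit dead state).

start=q0 accept=q7 q0-a->q0 q0-b->q1 q1-a->q2 q1-b->q3 q2-a->q2 q2-b->q4 q3-a->q3 q3-b->q5 q4-a->q6 q4-b->q5 q5-a->q5 q5-b->q7 q6-a->q6 q6-b->q8 q7-a->q7 q7-b->q7 q8-a->q6 q8-b->q7

Build one automaton per condition and run them in lockstep. One (3 states) tracks whether and how much of `bb` has been seen; the other (6 states) tracks the count of `b`s, saturating at 5. Each combined state is a pair, one component from each; accept when both components accept. After merging equivalent states the machine shrinks.
A 9-state machine:
        a   b  
>  q0   q0  q1 
   q1   q2  q3 
   q2   q2  q4 
   q3   q3  q5 
   q4   q6  q5 
   q5   q5  q7 
   q6   q6  q8 
 * q7   q7  q7 
   q8   q6  q7 
(> = start, * = accepting)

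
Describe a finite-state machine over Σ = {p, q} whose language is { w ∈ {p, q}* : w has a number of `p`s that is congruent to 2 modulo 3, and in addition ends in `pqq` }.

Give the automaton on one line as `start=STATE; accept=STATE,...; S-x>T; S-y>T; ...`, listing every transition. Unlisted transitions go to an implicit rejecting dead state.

Run two small machines in parallel and take their product. One (3 states) tracks the count of `p`s modulo 3; the other (4 states) tracks how much of the suffix `pqq` has currently been matched. Each combined state is a pair, one component from each; accept when both components accept. After merging equivalent states the machine shrinks.
With 6 states:
       p  q 
>  A   B  A 
   B   C  B 
   C   A  D 
   D   A  E 
 * E   A  F 
   F   A  F 
(> = start, * = accepting)

start=A; accept=E; A-p>B; A-q>A; B-p>C; B-q>B; C-p>A; C-q>D; D-p>A; D-q>E; E-p>A; E-q>F; F-p>A; F-q>F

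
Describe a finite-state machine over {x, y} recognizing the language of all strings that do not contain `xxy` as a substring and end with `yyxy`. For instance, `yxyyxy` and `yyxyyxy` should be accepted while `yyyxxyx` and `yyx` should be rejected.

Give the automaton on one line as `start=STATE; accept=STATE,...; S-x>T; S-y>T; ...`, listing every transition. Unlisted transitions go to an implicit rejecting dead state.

start=S0; accept=S6; S0-x>S1; S0-y>S2; S1-x>S3; S1-y>S2; S2-x>S1; S2-y>S4; S3-x>S3; S3-y>S3; S4-x>S5; S4-y>S4; S5-x>S3; S5-y>S6; S6-x>S1; S6-y>S4

Run two small machines in parallel and take their product. The first has 4 states tracking partial matches of the forbidden pattern `xxy`; the second has 5 states tracking how much of the suffix `yyxy` has currently been matched. A product state is a pair (one from each), accepting exactly when both do. Minimizing collapses redundant product states.
7 states suffice.
        x   y  
>  S0   S1  S2 
   S1   S3  S2 
   S2   S1  S4 
   S3   S3  S3 
   S4   S5  S4 
   S5   S3  S6 
 * S6   S1  S4 
(> = start, * = accepting)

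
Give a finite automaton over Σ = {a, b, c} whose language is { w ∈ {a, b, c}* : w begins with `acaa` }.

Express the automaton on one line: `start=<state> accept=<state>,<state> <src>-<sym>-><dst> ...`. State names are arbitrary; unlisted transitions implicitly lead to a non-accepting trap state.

Check the first 4 symbols one by one: s0 through s3 record how many have matched `acaa` so far; any wrong symbol goes to the dead state s5. After all 4 match we enter the accepting sink s4.
6 states suffice.
        a   b   c  
>  s0   s1  s5  s5 
   s1   s5  s5  s2 
   s2   s3  s5  s5 
   s3   s4  s5  s5 
 * s4   s4  s4  s4 
   s5   s5  s5  s5 
(> = start, * = accepting)

start=s0 accept=s4 s0-a->s1 s0-b->s5 s0-c->s5 s1-a->s5 s1-b->s5 s1-c->s2 s2-a->s3 s2-b->s5 s2-c->s5 s3-a->s4 s3-b->s5 s3-c->s5 s4-a->s4 s4-b->s4 s4-c->s4 s5-a->s5 s5-b->s5 s5-c->s5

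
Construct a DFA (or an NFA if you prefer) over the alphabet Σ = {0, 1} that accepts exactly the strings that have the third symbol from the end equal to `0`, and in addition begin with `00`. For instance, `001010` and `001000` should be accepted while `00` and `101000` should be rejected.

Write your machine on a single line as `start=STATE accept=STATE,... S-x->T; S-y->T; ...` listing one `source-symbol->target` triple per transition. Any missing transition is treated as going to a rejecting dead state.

start=S0; accept=S7,S8,S15,S16; S0-0->S1; S0-1->S2; S1-0->S3; S1-1->S4; S2-0->S5; S2-1->S6; S3-0->S7; S3-1->S8; S4-0->S9; S4-1->S10; S5-0->S11; S5-1->S12; S6-0->S13; S6-1->S14; S7-0->S7; S7-1->S8; S8-0->S15; S8-1->S16; S9-0->S11; S9-1->S12; S10-0->S13; S10-1->S14; S11-0->S17; S11-1->S18; S12-0->S9; S12-1->S10; S13-0->S11; S13-1->S12; S14-0->S13; S14-1->S14; S15-0->S19; S15-1->S20; S16-0->S21; S16-1->S22; S17-0->S17; S17-1->S18; S18-0->S9; S18-1->S10; S19-0->S7; S19-1->S8; S20-0->S15; S20-1->S16; S21-0->S19; S21-1->S20; S22-0->S21; S22-1->S22

Handle the two conditions separately and then intersect. One (15 states) tracks the last 3 symbols read; the other (4 states) tracks whether the input so far still matches the prefix `00`. Each combined state is a pair, one component from each; accept when both components accept.
          0    1  
>  S0     S1   S2 
   S1     S3   S4 
   S2     S5   S6 
   S3     S7   S8 
   S4     S9  S10 
   S5    S11  S12 
   S6    S13  S14 
 * S7     S7   S8 
 * S8    S15  S16 
   S9    S11  S12 
   S10   S13  S14 
   S11   S17  S18 
   S12    S9  S10 
   S13   S11  S12 
   S14   S13  S14 
 * S15   S19  S20 
 * S16   S21  S22 
   S17   S17  S18 
   S18    S9  S10 
   S19    S7   S8 
   S20   S15  S16 
   S21   S19  S20 
   S22   S21  S22 
(> = start, * = accepting)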